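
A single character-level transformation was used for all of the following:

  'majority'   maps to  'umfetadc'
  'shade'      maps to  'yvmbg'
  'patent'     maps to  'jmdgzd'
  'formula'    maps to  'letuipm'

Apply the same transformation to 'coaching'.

m(12)→u(20) and a(0)→m(12) fit y≡5x+12 (mod 26); the inverse of 5 mod 26 is 21. Treating letters as 0–25, the rule is x ↦ 5x + 12 (mod 26).
For coaching: c(2)→5·2+12≡22=w; o(14)→5·14+12≡4=e; a(0)→5·0+12≡12=m; c(2)→5·2+12≡22=w; h(7)→5·7+12≡21=v; i(8)→5·8+12≡0=a; n(13)→5·13+12≡25=z; g(6)→5·6+12≡16=q (all mod 26).

wemwvazq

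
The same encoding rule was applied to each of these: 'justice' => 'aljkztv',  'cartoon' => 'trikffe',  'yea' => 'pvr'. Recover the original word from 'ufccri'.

Compare letters: j→a is +17, u→l is +17, s→j is +17 — a constant shift. It's a constant shift of +17 (ROT17).
Reversing it on ufccri: u−17=d, f−17=o, c−17=l, c−17=l, r−17=a, i−17=r.

dollar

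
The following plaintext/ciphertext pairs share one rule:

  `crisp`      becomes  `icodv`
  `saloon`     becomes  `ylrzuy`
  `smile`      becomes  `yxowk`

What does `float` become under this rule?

lwulz

Shifts by position in crisp: pos 0: c→i (+6), pos 1: r→c (+11), pos 2: i→o (+6), pos 3: s→d (+11) — repeating every 2. It's a Vigenère-style cipher with numeric key [6,11]: position i shifts by key[i mod 2].
Applying it to float: f+6=l, l+11=w, o+6=u, a+11=l, t+6=z.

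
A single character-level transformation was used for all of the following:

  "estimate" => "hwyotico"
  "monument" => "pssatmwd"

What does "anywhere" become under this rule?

In estimate: e→h is +3, s→w is +4, t→y is +5, i→o is +6 — the shift increases by 1 each position. The shift increases by 1 at each position, starting from +3: 3, 4, 5, ….
On anywhere: a+3=d, n+4=r, y+5=d, w+6=c, h+7=o, e+8=m, r+9=a, e+10=o.

drdcomao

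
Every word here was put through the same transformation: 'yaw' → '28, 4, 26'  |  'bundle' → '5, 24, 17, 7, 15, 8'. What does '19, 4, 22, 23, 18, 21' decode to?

pastor

y is letter #25 and maps to 28: an offset of 3. The number is (letter's place in the alphabet, a=1) + 3.
Decoding 19, 4, 22, 23, 18, 21: 19→(19−3)÷1=16=p, 4→(4−3)÷1=1=a, 22→(22−3)÷1=19=s, 23→(23−3)÷1=20=t, 18→(18−3)÷1=15=o, 21→(21−3)÷1=18=r.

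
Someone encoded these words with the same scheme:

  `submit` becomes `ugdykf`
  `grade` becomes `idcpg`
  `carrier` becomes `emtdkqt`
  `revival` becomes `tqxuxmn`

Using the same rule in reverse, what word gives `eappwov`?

conduct

The shifts repeat in a cycle of length 2: positions 0,1,… shift by +2, +12, then the pattern repeats.
Reversing it on eappwov: e−2=c, a−12=o, p−2=n, p−12=d, w−2=u, o−12=c, v−2=t.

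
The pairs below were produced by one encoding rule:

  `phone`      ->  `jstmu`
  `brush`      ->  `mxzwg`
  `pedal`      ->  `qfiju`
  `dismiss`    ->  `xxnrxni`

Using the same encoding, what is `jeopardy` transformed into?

diwfutjo

The output letters match the input read backwards, each shifted +5: phone reversed is enohp. Read the word backwards and shift each letter +5.
On jeopardy: reverse → ydrapoej; then shift: y+5=d, d+5=i, r+5=w, a+5=f, p+5=u, o+5=t, e+5=j, j+5=o.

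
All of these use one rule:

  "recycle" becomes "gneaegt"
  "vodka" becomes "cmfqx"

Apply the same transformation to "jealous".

uwqncgl

Read the word backwards and shift each letter +2.
For jealous: reverse → suolaej; then shift: s+2=u, u+2=w, o+2=q, l+2=n, a+2=c, e+2=g, j+2=l.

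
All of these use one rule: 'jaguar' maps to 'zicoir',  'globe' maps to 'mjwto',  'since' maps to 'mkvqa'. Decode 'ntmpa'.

shelf

The output letters match the input read backwards, each shifted +8: jaguar reversed is raugaj. Two steps: reverse the string, then apply a Caesar shift of +8.
Decoding ntmpa: shift back: n−8=f, t−8=l, m−8=e, p−8=h, a−8=s → flehs; then reverse → shelf.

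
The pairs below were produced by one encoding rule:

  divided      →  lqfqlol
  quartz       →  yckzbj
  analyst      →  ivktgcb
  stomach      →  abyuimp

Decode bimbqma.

Shifts by position in divided: pos 0: d→l (+8), pos 1: i→q (+8), pos 2: v→f (+10), pos 3: i→q (+8), pos 4: d→l (+8), pos 5: e→o (+10) — repeating every 3. The shifts repeat in a cycle of length 3: positions 0,1,… shift by +8, +8, +10, then the pattern repeats.
Undoing it on bimbqma: b−8=t, i−8=a, m−10=c, b−8=t, q−8=i, m−10=c, a−8=s.

tactics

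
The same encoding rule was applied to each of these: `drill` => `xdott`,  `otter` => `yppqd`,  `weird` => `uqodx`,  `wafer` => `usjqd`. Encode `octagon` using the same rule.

Treating letters as 0–25, the rule is x ↦ 19x + 18 (mod 26).
On octagon: o(14)→19·14+18≡24=y; c(2)→19·2+18≡4=e; t(19)→19·19+18≡15=p; a(0)→19·0+18≡18=s; g(6)→19·6+18≡2=c; o(14)→19·14+18≡24=y; n(13)→19·13+18≡5=f (all mod 26).

yepscyf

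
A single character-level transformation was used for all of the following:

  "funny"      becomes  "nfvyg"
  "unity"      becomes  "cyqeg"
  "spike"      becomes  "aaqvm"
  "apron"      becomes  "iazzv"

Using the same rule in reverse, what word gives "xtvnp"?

A repeating key of period 2 is used — shifts +8, +11 over and over.
Reversing it on xtvnp: x−8=p, t−11=i, v−8=n, n−11=c, p−8=h.

pinch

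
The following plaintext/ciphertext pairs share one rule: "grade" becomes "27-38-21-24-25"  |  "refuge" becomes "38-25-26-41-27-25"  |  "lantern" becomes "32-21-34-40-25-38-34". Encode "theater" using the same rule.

Letters become their 1-based position plus 20 (so a→21, b→22, …).
Applying it to theater: t=20→40, h=8→28, e=5→25, a=1→21, t=20→40, e=5→25, r=18→38.

40-28-25-21-40-25-38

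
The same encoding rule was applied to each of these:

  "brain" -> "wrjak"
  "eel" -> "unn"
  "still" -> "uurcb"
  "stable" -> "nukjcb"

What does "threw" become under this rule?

Two steps: reverse the string, then apply a Caesar shift of +9.
Applying it to threw: reverse → werht; then shift: w+9=f, e+9=n, r+9=a, h+9=q, t+9=c.

fnaqc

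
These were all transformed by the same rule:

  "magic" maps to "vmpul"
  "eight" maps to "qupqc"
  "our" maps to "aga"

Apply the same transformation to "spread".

byaqmm

Vowels shift forward by 12 and consonants shift forward by 9.
For spread: s(cons)+9=b, p(cons)+9=y, r(cons)+9=a, e(vowel)+12=q, a(vowel)+12=m, d(cons)+9=m.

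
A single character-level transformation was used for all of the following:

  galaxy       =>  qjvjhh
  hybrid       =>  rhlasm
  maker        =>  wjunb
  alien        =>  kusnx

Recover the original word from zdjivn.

Shifts by position in galaxy: pos 0: g→q (+10), pos 1: a→j (+9), pos 2: l→v (+10), pos 3: a→j (+9) — repeating every 2. The shifts repeat in a cycle of length 2: positions 0,1,… shift by +10, +9, then the pattern repeats.
Reversing it on zdjivn: z−10=p, d−9=u, j−10=z, i−9=z, v−10=l, n−9=e.

puzzle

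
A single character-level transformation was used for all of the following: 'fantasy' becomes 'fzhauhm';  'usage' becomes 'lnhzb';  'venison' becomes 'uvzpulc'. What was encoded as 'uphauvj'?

contain

The output letters match the input read backwards, each shifted +7: fantasy reversed is ysatnaf. Two steps: reverse the string, then apply a Caesar shift of +7.
Decoding uphauvj: shift back: u−7=n, p−7=i, h−7=a, a−7=t, u−7=n, v−7=o, j−7=c → niatnoc; then reverse → contain.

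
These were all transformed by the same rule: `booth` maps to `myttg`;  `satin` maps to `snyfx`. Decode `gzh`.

cub

The output letters match the input read backwards, each shifted +5: booth reversed is htoob. Read the word backwards and shift each letter +5.
Decoding gzh: shift back: g−5=b, z−5=u, h−5=c → buc; then reverse → cub.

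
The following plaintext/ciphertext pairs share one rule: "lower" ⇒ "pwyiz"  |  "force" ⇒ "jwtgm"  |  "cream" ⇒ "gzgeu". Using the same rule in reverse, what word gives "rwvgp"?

notch

Shifts by position in lower: pos 0: l→p (+4), pos 1: o→w (+8), pos 2: w→y (+2), pos 3: e→i (+4), pos 4: r→z (+8) — repeating every 3. It's a Vigenère-style cipher with numeric key [4,8,2]: position i shifts by key[i mod 3].
Reversing it on rwvgp: r−4=n, w−8=o, v−2=t, g−4=c, p−8=h.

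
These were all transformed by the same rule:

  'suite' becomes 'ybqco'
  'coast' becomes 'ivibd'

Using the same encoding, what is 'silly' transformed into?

yptui

In suite: s→y is +6, u→b is +7, i→q is +8, t→c is +9 — the shift increases by 1 each position. Each letter shifts forward by (position + 6), i.e. 6, 7, 8, … — the shift grows by one for each successive letter.
For silly: s+6=y, i+7=p, l+8=t, l+9=u, y+10=i.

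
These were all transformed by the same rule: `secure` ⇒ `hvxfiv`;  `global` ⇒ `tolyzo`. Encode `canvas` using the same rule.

This is the alphabet-reversal cipher (Atbash): a becomes z, b becomes y, etc.
Applying it to canvas: c↔x, a↔z, n↔m, v↔e, a↔z, s↔h.

xzmezh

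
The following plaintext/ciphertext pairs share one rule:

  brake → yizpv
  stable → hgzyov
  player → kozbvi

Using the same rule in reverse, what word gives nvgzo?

Each pair mirrors across the alphabet (b↔y, r↔i, a↔z): positions sum to 25. This is the alphabet-reversal cipher (Atbash): a becomes z, b becomes y, etc.
Undoing it on nvgzo: n↔m, v↔e, g↔t, z↔a, o↔l.

metal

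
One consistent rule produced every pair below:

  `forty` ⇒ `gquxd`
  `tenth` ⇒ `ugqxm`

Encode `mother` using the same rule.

nqwljx

In forty: f→g is +1, o→q is +2, r→u is +3, t→x is +4 — the shift increases by 1 each position. Each letter shifts forward by (position + 1), i.e. 1, 2, 3, … — the shift grows by one for each successive letter.
On mother: m+1=n, o+2=q, t+3=w, h+4=l, e+5=j, r+6=x.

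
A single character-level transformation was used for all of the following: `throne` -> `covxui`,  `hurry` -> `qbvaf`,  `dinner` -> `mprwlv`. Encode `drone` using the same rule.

myswl

Shifts by position in throne: pos 0: t→c (+9), pos 1: h→o (+7), pos 2: r→v (+4), pos 3: o→x (+9), pos 4: n→u (+7), pos 5: e→i (+4) — repeating every 3. The shifts repeat in a cycle of length 3: positions 0,1,… shift by +9, +7, +4, then the pattern repeats.
On drone: d+9=m, r+7=y, o+4=s, n+9=w, e+7=l.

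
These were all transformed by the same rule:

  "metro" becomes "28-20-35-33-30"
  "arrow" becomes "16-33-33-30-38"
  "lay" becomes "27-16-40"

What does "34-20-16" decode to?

m is letter #13 and maps to 28: an offset of 15. The number is (letter's place in the alphabet, a=1) + 15.
Undoing it on 34-20-16: 34→(34−15)÷1=19=s, 20→(20−15)÷1=5=e, 16→(16−15)÷1=1=a.

sea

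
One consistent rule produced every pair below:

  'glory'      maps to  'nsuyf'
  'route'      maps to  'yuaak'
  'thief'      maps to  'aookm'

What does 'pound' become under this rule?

wuauk

Vowels shift forward by 6 and consonants shift forward by 7.
Applying it to pound: p(cons)+7=w, o(vowel)+6=u, u(vowel)+6=a, n(cons)+7=u, d(cons)+7=k.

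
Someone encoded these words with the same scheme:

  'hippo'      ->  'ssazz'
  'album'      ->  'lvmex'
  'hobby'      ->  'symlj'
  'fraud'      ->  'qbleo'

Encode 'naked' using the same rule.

Shifts by position in hippo: pos 0: h→s (+11), pos 1: i→s (+10), pos 2: p→a (+11), pos 3: p→z (+10) — repeating every 2. The shifts repeat in a cycle of length 2: positions 0,1,… shift by +11, +10, then the pattern repeats.
Applying it to naked: n+11=y, a+10=k, k+11=v, e+10=o, d+11=o.

ykvoo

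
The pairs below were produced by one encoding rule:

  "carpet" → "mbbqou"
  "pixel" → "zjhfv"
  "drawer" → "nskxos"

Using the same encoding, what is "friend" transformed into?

pssfxe

Shifts by position in carpet: pos 0: c→m (+10), pos 1: a→b (+1), pos 2: r→b (+10), pos 3: p→q (+1) — repeating every 2. A repeating key of period 2 is used — shifts +10, +1 over and over.
For friend: f+10=p, r+1=s, i+10=s, e+1=f, n+10=x, d+1=e.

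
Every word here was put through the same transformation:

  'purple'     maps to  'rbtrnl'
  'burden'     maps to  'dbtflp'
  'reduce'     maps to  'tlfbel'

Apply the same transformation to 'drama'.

Two shifts are in play — +7 for a/e/i/o/u, +2 for every other letter.
On drama: d(cons)+2=f, r(cons)+2=t, a(vowel)+7=h, m(cons)+2=o, a(vowel)+7=h.

fthoh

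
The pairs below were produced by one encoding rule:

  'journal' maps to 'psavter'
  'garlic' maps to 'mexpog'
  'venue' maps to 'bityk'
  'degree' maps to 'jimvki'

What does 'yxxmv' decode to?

strip

Shifts by position in journal: pos 0: j→p (+6), pos 1: o→s (+4), pos 2: u→a (+6), pos 3: r→v (+4) — repeating every 2. It's a Vigenère-style cipher with numeric key [6,4]: position i shifts by key[i mod 2].
Undoing it on yxxmv: y−6=s, x−4=t, x−6=r, m−4=i, v−6=p.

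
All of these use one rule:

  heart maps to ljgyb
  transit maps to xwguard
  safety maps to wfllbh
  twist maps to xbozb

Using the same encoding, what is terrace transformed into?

In heart: h→l is +4, e→j is +5, a→g is +6, r→y is +7 — the shift increases by 1 each position. Each letter shifts forward by (position + 4), i.e. 4, 5, 6, … — the shift grows by one for each successive letter.
For terrace: t+4=x, e+5=j, r+6=x, r+7=y, a+8=i, c+9=l, e+10=o.

xjxyilo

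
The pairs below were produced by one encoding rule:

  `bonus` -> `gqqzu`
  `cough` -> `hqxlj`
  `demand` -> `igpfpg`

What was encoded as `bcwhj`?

watch

It's a Vigenère-style cipher with numeric key [5,2,3]: position i shifts by key[i mod 3].
Reversing it on bcwhj: b−5=w, c−2=a, w−3=t, h−5=c, j−2=h.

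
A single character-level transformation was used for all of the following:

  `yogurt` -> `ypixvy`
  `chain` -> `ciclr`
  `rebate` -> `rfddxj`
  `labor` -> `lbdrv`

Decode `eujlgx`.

ethics

In yogurt: y→y is +0, o→p is +1, g→i is +2, u→x is +3 — the shift increases by 1 each position. Letter i (0-indexed) is shifted by i+0, so successive shifts are 0, 1, 2, ….
Reversing it on eujlgx: e−0=e, u−1=t, j−2=h, l−3=i, g−4=c, x−5=s.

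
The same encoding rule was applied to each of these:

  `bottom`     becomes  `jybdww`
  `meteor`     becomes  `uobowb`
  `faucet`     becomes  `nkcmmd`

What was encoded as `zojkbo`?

Shifts by position in bottom: pos 0: b→j (+8), pos 1: o→y (+10), pos 2: t→b (+8), pos 3: t→d (+10) — repeating every 2. The shifts repeat in a cycle of length 2: positions 0,1,… shift by +8, +10, then the pattern repeats.
Reversing it on zojkbo: z−8=r, o−10=e, j−8=b, k−10=a, b−8=t, o−10=e.

rebate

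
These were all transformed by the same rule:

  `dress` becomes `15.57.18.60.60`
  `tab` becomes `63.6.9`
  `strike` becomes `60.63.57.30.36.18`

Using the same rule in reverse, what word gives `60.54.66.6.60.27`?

squash

d(#4)→15 and r(#18)→57: differences scale by 3, so n = 3·pos + 3. Each letter becomes 3×(its alphabet position, a=1..z=26) + 3.
Undoing it on 60.54.66.6.60.27: 60→(60−3)÷3=19=s, 54→(54−3)÷3=17=q, 66→(66−3)÷3=21=u, 6→(6−3)÷3=1=a, 60→(60−3)÷3=19=s, 27→(27−3)÷3=8=h.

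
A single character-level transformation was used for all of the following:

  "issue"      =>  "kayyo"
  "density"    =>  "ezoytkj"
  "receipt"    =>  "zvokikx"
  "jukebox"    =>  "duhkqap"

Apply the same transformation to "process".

yykiuxv

The output letters match the input read backwards, each shifted +6: issue reversed is eussi. Two steps: reverse the string, then apply a Caesar shift of +6.
Applying it to process: reverse → ssecorp; then shift: s+6=y, s+6=y, e+6=k, c+6=i, o+6=u, r+6=x, p+6=v.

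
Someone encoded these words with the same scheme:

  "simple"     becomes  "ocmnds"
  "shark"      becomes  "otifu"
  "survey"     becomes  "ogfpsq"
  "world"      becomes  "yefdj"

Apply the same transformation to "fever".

bspsf

s(18)→o(14) and i(8)→c(2) fit y≡9x+8 (mod 26); the inverse of 9 mod 26 is 3. Each letter's alphabet position (a=0..z=25) is mapped through 9·x+8 mod 26 — an affine cipher.
On fever: f(5)→9·5+8≡1=b; e(4)→9·4+8≡18=s; v(21)→9·21+8≡15=p; e(4)→9·4+8≡18=s; r(17)→9·17+8≡5=f (all mod 26).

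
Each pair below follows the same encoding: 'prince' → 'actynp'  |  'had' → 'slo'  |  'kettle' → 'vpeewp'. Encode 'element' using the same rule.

pwpxpye

It's a constant shift of +11 (ROT11).
For element: e+11=p, l+11=w, e+11=p, m+11=x, e+11=p, n+11=y, t+11=e.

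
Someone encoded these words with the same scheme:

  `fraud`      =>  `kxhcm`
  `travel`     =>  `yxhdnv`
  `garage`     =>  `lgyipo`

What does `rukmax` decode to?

Each letter shifts forward by (position + 5), i.e. 5, 6, 7, … — the shift grows by one for each successive letter.
Decoding rukmax: r−5=m, u−6=o, k−7=d, m−8=e, a−9=r, x−10=n.

modern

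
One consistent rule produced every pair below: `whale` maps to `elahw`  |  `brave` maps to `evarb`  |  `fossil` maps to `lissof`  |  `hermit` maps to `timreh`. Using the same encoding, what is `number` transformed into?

rebmun

The word is simply reversed.
For number: reverse → rebmun.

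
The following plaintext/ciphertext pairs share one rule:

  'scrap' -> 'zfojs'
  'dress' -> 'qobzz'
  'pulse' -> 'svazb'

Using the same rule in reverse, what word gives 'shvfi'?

pouch

s(18)→z(25) and c(2)→f(5) fit y≡11x+9 (mod 26); the inverse of 11 mod 26 is 19. Each letter's alphabet position (a=0..z=25) is mapped through 11·x+9 mod 26 — an affine cipher.
Reversing it on shvfi: s(18)→19·(18−9)≡15=p; h(7)→19·(7−9)≡14=o; v(21)→19·(21−9)≡20=u; f(5)→19·(5−9)≡2=c; i(8)→19·(8−9)≡7=h (all mod 26).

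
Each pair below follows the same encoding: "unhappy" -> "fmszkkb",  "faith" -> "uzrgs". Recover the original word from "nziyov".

marble

Each pair mirrors across the alphabet (u↔f, n↔m, h↔s): positions sum to 25. Each letter is replaced by its mirror in the alphabet: a↔z, b↔y, c↔x, and so on (the Atbash cipher).
Reversing it on nziyov: n↔m, z↔a, i↔r, y↔b, o↔l, v↔e.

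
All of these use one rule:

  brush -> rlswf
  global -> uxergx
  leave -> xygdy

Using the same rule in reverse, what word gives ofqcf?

b(1)→r(17) and r(17)→l(11) fit y≡11x+6 (mod 26); the inverse of 11 mod 26 is 19. This is an affine cipher: with a=0,…,z=25, each position x becomes (11x+6) mod 26.
Decoding ofqcf: o(14)→19·(14−6)≡22=w; f(5)→19·(5−6)≡7=h; q(16)→19·(16−6)≡8=i; c(2)→19·(2−6)≡2=c; f(5)→19·(5−6)≡7=h (all mod 26).

which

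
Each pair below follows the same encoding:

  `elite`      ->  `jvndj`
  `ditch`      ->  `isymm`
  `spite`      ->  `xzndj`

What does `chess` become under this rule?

Shifts by position in elite: pos 0: e→j (+5), pos 1: l→v (+10), pos 2: i→n (+5), pos 3: t→d (+10) — repeating every 2. It's a Vigenère-style cipher with numeric key [5,10]: position i shifts by key[i mod 2].
On chess: c+5=h, h+10=r, e+5=j, s+10=c, s+5=x.

hrjcx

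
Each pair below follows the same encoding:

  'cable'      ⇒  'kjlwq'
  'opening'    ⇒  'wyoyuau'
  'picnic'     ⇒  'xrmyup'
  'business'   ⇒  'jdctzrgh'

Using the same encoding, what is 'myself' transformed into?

uhcpxs

In cable: c→k is +8, a→j is +9, b→l is +10, l→w is +11 — the shift increases by 1 each position. Letter i (0-indexed) is shifted by i+8, so successive shifts are 8, 9, 10, ….
On myself: m+8=u, y+9=h, s+10=c, e+11=p, l+12=x, f+13=s.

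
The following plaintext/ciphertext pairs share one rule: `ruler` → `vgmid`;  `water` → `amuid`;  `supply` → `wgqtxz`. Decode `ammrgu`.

Shifts by position in ruler: pos 0: r→v (+4), pos 1: u→g (+12), pos 2: l→m (+1), pos 3: e→i (+4), pos 4: r→d (+12) — repeating every 3. It's a Vigenère-style cipher with numeric key [4,12,1]: position i shifts by key[i mod 3].
Undoing it on ammrgu: a−4=w, m−12=a, m−1=l, r−4=n, g−12=u, u−1=t.

walnut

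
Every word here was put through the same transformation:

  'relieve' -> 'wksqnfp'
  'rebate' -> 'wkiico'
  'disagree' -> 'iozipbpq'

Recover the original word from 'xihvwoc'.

Letter i (0-indexed) is shifted by i+5, so successive shifts are 5, 6, 7, ….
Decoding xihvwoc: x−5=s, i−6=c, h−7=a, v−8=n, w−9=n, o−10=e, c−11=r.

scanner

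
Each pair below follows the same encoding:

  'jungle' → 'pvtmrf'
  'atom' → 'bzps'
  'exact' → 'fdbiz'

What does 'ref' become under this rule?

The shift depends on letter class: consonant j→p is +6, but vowel u→v is +1. Vowels shift forward by 1 and consonants shift forward by 6.
For ref: r(cons)+6=x, e(vowel)+1=f, f(cons)+6=l.

xfl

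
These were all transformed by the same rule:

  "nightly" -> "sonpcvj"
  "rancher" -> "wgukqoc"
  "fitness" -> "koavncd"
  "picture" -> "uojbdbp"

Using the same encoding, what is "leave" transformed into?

In nightly: n→s is +5, i→o is +6, g→n is +7, h→p is +8 — the shift increases by 1 each position. Each letter shifts forward by (position + 5), i.e. 5, 6, 7, … — the shift grows by one for each successive letter.
For leave: l+5=q, e+6=k, a+7=h, v+8=d, e+9=n.

qkhdn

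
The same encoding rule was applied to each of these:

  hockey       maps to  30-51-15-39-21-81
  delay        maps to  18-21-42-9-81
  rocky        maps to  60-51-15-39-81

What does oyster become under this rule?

h(#8)→30 and o(#15)→51: differences scale by 3, so n = 3·pos + 6. The formula is n = 3×(alphabet index, a=1) + 6.
Applying it to oyster: o=15→51, y=25→81, s=19→63, t=20→66, e=5→21, r=18→60.

51-81-63-66-21-60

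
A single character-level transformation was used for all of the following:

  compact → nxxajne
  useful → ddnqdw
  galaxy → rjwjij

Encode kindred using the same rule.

The shift depends on letter class: consonant c→n is +11, but vowel o→x is +9. Two shifts are in play — +9 for a/e/i/o/u, +11 for every other letter.
On kindred: k(cons)+11=v, i(vowel)+9=r, n(cons)+11=y, d(cons)+11=o, r(cons)+11=c, e(vowel)+9=n, d(cons)+11=o.

vryocno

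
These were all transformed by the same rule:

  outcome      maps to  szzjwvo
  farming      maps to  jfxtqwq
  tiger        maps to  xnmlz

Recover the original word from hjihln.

In outcome: o→s is +4, u→z is +5, t→z is +6, c→j is +7 — the shift increases by 1 each position. Each letter shifts forward by (position + 4), i.e. 4, 5, 6, … — the shift grows by one for each successive letter.
Reversing it on hjihln: h−4=d, j−5=e, i−6=c, h−7=a, l−8=d, n−9=e.

decade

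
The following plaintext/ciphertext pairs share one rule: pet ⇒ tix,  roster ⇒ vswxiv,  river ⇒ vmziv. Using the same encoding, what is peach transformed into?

Compare letters: p→t is +4, e→i is +4, t→x is +4 — a constant shift. This is a Caesar cipher with shift 4.
On peach: p+4=t, e+4=i, a+4=e, c+4=g, h+4=l.

tiegl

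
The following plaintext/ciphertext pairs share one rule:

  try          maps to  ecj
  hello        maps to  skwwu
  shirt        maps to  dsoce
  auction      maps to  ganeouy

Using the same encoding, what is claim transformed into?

Vowels shift forward by 6 and consonants shift forward by 11.
On claim: c(cons)+11=n, l(cons)+11=w, a(vowel)+6=g, i(vowel)+6=o, m(cons)+11=x.

nwgox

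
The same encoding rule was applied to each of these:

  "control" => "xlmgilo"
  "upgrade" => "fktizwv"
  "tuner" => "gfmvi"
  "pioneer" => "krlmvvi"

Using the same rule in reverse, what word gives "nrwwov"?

middle

c(2)→x(23) and o(14)→l(11) fit y≡25x+25 (mod 26); the inverse of 25 mod 26 is 25. This is an affine cipher: with a=0,…,z=25, each position x becomes (25x+25) mod 26.
Reversing it on nrwwov: n(13)→25·(13−25)≡12=m; r(17)→25·(17−25)≡8=i; w(22)→25·(22−25)≡3=d; w(22)→25·(22−25)≡3=d; o(14)→25·(14−25)≡11=l; v(21)→25·(21−25)≡4=e (all mod 26).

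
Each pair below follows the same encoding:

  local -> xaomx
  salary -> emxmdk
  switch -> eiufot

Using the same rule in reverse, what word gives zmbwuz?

napkin

Compare letters: l→x is +12, o→a is +12, c→o is +12 — a constant shift. This is a Caesar cipher with shift 12.
Reversing it on zmbwuz: z−12=n, m−12=a, b−12=p, w−12=k, u−12=i, z−12=n.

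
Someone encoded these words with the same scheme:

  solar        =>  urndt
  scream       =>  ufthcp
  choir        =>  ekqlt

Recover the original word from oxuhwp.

museum

Shifts by position in solar: pos 0: s→u (+2), pos 1: o→r (+3), pos 2: l→n (+2), pos 3: a→d (+3) — repeating every 2. It's a Vigenère-style cipher with numeric key [2,3]: position i shifts by key[i mod 2].
Undoing it on oxuhwp: o−2=m, x−3=u, u−2=s, h−3=e, w−2=u, p−3=m.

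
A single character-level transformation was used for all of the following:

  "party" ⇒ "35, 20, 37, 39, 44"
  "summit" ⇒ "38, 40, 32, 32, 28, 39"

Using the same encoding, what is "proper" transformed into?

Each letter is replaced by its alphabet position (a=1..z=26) + 19.
For proper: p=16→35, r=18→37, o=15→34, p=16→35, e=5→24, r=18→37.

35, 37, 34, 35, 24, 37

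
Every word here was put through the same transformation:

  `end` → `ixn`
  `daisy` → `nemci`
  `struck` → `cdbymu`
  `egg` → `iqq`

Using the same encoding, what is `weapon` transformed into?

The shift depends on letter class: consonant n→x is +10, but vowel e→i is +4. Two shifts are in play — +4 for a/e/i/o/u, +10 for every other letter.
Applying it to weapon: w(cons)+10=g, e(vowel)+4=i, a(vowel)+4=e, p(cons)+10=z, o(vowel)+4=s, n(cons)+10=x.

giezsx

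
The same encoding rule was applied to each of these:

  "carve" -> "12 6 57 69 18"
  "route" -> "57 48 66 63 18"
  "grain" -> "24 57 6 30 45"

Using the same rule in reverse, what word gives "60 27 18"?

Each letter becomes 3×(its alphabet position, a=1..z=26) + 3.
Decoding 60 27 18: 60→(60−3)÷3=19=s, 27→(27−3)÷3=8=h, 18→(18−3)÷3=5=e.

she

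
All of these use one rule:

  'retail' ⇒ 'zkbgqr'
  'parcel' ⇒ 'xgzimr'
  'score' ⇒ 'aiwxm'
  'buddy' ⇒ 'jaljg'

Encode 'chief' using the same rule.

Shifts by position in retail: pos 0: r→z (+8), pos 1: e→k (+6), pos 2: t→b (+8), pos 3: a→g (+6) — repeating every 2. A repeating key of period 2 is used — shifts +8, +6 over and over.
On chief: c+8=k, h+6=n, i+8=q, e+6=k, f+8=n.

knqkn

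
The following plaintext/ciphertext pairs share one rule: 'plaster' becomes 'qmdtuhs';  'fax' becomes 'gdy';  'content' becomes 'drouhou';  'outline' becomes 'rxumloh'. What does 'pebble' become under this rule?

The shift depends on letter class: consonant p→q is +1, but vowel a→d is +3. Two shifts are in play — +3 for a/e/i/o/u, +1 for every other letter.
Applying it to pebble: p(cons)+1=q, e(vowel)+3=h, b(cons)+1=c, b(cons)+1=c, l(cons)+1=m, e(vowel)+3=h.

qhccmh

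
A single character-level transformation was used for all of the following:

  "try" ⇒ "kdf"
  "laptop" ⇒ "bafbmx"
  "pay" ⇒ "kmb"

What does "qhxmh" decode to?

valve

The output letters match the input read backwards, each shifted +12: try reversed is yrt. The word is reversed, then every letter is shifted forward by 12.
Undoing it on qhxmh: shift back: q−12=e, h−12=v, x−12=l, m−12=a, h−12=v → evlav; then reverse → valve.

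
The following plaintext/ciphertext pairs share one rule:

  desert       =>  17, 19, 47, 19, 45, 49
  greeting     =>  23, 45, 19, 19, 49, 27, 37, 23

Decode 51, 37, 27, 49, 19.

unite

d(#4)→17 and e(#5)→19: differences scale by 2, so n = 2·pos + 9. With a=1..z=26, the number is 2·pos + 9.
Decoding 51, 37, 27, 49, 19: 51→(51−9)÷2=21=u, 37→(37−9)÷2=14=n, 27→(27−9)÷2=9=i, 49→(49−9)÷2=20=t, 19→(19−9)÷2=5=e.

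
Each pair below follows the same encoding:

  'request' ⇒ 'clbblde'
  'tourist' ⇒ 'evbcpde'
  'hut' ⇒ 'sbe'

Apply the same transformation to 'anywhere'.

The shift depends on letter class: consonant r→c is +11, but vowel e→l is +7. Two shifts are in play — +7 for a/e/i/o/u, +11 for every other letter.
On anywhere: a(vowel)+7=h, n(cons)+11=y, y(cons)+11=j, w(cons)+11=h, h(cons)+11=s, e(vowel)+7=l, r(cons)+11=c, e(vowel)+7=l.

hyjhslcl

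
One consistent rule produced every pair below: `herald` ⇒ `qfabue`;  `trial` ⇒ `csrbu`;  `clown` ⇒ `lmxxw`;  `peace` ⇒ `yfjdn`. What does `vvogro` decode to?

Shifts by position in herald: pos 0: h→q (+9), pos 1: e→f (+1), pos 2: r→a (+9), pos 3: a→b (+1) — repeating every 2. It's a Vigenère-style cipher with numeric key [9,1]: position i shifts by key[i mod 2].
Decoding vvogro: v−9=m, v−1=u, o−9=f, g−1=f, r−9=i, o−1=n.

muffin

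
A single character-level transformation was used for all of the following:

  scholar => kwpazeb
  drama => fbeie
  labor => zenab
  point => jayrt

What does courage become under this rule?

Each letter's alphabet position (a=0..z=25) is mapped through 9·x+4 mod 26 — an affine cipher.
For courage: c(2)→9·2+4≡22=w; o(14)→9·14+4≡0=a; u(20)→9·20+4≡2=c; r(17)→9·17+4≡1=b; a(0)→9·0+4≡4=e; g(6)→9·6+4≡6=g; e(4)→9·4+4≡14=o (all mod 26).

wacbego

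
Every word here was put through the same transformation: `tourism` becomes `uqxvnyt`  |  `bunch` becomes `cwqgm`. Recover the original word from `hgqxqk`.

gentle

In tourism: t→u is +1, o→q is +2, u→x is +3, r→v is +4 — the shift increases by 1 each position. The shift increases by 1 at each position, starting from +1: 1, 2, 3, ….
Reversing it on hgqxqk: h−1=g, g−2=e, q−3=n, x−4=t, q−5=l, k−6=e.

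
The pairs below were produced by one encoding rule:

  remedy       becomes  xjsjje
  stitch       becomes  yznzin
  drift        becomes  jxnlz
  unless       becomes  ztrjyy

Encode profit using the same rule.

vxtlnz

The shift depends on letter class: consonant r→x is +6, but vowel e→j is +5. The rule splits by letter class: vowels +5, consonants +6.
Applying it to profit: p(cons)+6=v, r(cons)+6=x, o(vowel)+5=t, f(cons)+6=l, i(vowel)+5=n, t(cons)+6=z.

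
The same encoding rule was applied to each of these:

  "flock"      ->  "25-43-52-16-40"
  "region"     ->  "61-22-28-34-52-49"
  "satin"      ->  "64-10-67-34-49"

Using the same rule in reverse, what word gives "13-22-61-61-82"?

berry

f(#6)→25 and l(#12)→43: differences scale by 3, so n = 3·pos + 7. Each letter becomes 3×(its alphabet position, a=1..z=26) + 7.
Decoding 13-22-61-61-82: 13→(13−7)÷3=2=b, 22→(22−7)÷3=5=e, 61→(61−7)÷3=18=r, 61→(61−7)÷3=18=r, 82→(82−7)÷3=25=y.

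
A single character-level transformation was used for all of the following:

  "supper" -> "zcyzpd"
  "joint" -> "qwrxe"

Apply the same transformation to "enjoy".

lvsyj

In supper: s→z is +7, u→c is +8, p→y is +9, p→z is +10 — the shift increases by 1 each position. The shift increases by 1 at each position, starting from +7: 7, 8, 9, ….
Applying it to enjoy: e+7=l, n+8=v, j+9=s, o+10=y, y+11=j.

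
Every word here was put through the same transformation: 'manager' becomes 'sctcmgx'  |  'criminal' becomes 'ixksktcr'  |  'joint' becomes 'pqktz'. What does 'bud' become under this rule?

The shift depends on letter class: consonant m→s is +6, but vowel a→c is +2. Two shifts are in play — +2 for a/e/i/o/u, +6 for every other letter.
For bud: b(cons)+6=h, u(vowel)+2=w, d(cons)+6=j.

hwj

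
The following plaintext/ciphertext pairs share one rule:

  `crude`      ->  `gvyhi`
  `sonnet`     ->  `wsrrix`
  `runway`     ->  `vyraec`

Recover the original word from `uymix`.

quiet

Compare letters: c→g is +4, r→v is +4, u→y is +4 — a constant shift. Every letter moves 4 places later in the alphabet, wrapping around z→a.
Decoding uymix: u−4=q, y−4=u, m−4=i, i−4=e, x−4=t.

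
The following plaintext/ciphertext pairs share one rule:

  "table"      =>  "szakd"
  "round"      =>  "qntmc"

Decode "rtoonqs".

Each letter is shifted forward by 25 in the alphabet (a Caesar shift of +25).
Undoing it on rtoonqs: r−25=s, t−25=u, o−25=p, o−25=p, n−25=o, q−25=r, s−25=t.

support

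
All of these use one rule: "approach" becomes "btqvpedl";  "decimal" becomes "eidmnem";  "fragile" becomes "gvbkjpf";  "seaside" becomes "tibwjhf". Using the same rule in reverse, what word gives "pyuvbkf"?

Shifts by position in approach: pos 0: a→b (+1), pos 1: p→t (+4), pos 2: p→q (+1), pos 3: r→v (+4) — repeating every 2. A repeating key of period 2 is used — shifts +1, +4 over and over.
Reversing it on pyuvbkf: p−1=o, y−4=u, u−1=t, v−4=r, b−1=a, k−4=g, f−1=e.

outrage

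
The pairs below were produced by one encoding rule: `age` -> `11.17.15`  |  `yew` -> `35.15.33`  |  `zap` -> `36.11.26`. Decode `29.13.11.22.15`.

a is letter #1 and maps to 11: an offset of 10. Letters become their 1-based position plus 10 (so a→11, b→12, …).
Decoding 29.13.11.22.15: 29→(29−10)÷1=19=s, 13→(13−10)÷1=3=c, 11→(11−10)÷1=1=a, 22→(22−10)÷1=12=l, 15→(15−10)÷1=5=e.

scale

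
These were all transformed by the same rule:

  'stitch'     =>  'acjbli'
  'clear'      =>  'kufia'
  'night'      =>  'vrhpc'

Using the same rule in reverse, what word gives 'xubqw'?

plain

It's a Vigenère-style cipher with numeric key [8,9,1]: position i shifts by key[i mod 3].
Decoding xubqw: x−8=p, u−9=l, b−1=a, q−8=i, w−9=n.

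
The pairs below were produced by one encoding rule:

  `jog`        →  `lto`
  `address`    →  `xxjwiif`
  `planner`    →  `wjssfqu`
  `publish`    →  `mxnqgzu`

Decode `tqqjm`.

The word is reversed, then every letter is shifted forward by 5.
Decoding tqqjm: shift back: t−5=o, q−5=l, q−5=l, j−5=e, m−5=h → olleh; then reverse → hello.

hello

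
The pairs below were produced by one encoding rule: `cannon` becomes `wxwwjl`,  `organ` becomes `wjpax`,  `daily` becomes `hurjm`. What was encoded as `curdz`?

The output letters match the input read backwards, each shifted +9: cannon reversed is nonnac. Two steps: reverse the string, then apply a Caesar shift of +9.
Decoding curdz: shift back: c−9=t, u−9=l, r−9=i, d−9=u, z−9=q → tliuq; then reverse → quilt.

quilt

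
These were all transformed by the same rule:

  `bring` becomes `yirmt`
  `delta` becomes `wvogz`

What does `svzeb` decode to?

Each pair mirrors across the alphabet (b↔y, r↔i, i↔r): positions sum to 25. This is the alphabet-reversal cipher (Atbash): a becomes z, b becomes y, etc.
Undoing it on svzeb: s↔h, v↔e, z↔a, e↔v, b↔y.

heavy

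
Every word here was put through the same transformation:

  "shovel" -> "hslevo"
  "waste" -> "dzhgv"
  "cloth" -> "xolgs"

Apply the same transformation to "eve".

vev

Letters are reflected about the middle of the alphabet (position → 25−position): Atbash.
For eve: e↔v, v↔e, e↔v.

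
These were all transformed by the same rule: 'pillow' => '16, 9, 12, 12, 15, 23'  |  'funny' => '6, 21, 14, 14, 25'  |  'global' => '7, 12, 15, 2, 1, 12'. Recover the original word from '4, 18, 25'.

p is letter #16 and maps to 16: an offset of 0. Each letter is replaced by its alphabet position (a=1, b=2, …, z=26).
Undoing it on 4, 18, 25: 4=d, 18=r, 25=y.

dry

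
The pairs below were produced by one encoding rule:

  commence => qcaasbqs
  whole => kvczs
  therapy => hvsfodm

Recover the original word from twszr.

Compare letters: c→q is +14, o→c is +14, m→a is +14 — a constant shift. Each letter is shifted forward by 14 in the alphabet (a Caesar shift of +14).
Decoding twszr: t−14=f, w−14=i, s−14=e, z−14=l, r−14=d.

field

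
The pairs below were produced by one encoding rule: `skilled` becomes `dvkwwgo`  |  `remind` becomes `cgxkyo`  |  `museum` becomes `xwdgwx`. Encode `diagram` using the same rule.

Vowels shift forward by 2 and consonants shift forward by 11.
On diagram: d(cons)+11=o, i(vowel)+2=k, a(vowel)+2=c, g(cons)+11=r, r(cons)+11=c, a(vowel)+2=c, m(cons)+11=x.

okcrccx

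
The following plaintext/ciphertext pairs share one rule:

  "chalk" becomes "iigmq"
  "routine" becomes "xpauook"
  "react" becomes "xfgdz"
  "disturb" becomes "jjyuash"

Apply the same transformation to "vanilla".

Shifts by position in chalk: pos 0: c→i (+6), pos 1: h→i (+1), pos 2: a→g (+6), pos 3: l→m (+1) — repeating every 2. A repeating key of period 2 is used — shifts +6, +1 over and over.
For vanilla: v+6=b, a+1=b, n+6=t, i+1=j, l+6=r, l+1=m, a+6=g.

bbtjrmg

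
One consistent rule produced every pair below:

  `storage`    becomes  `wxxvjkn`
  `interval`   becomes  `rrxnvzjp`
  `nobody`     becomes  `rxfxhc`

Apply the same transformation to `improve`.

The shift depends on letter class: consonant s→w is +4, but vowel o→x is +9. Two shifts are in play — +9 for a/e/i/o/u, +4 for every other letter.
On improve: i(vowel)+9=r, m(cons)+4=q, p(cons)+4=t, r(cons)+4=v, o(vowel)+9=x, v(cons)+4=z, e(vowel)+9=n.

rqtvxzn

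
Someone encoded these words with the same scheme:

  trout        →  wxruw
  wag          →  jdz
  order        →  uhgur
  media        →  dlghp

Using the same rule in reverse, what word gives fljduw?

tragic

The output letters match the input read backwards, each shifted +3: trout reversed is tuort. The word is reversed, then every letter is shifted forward by 3.
Decoding fljduw: shift back: f−3=c, l−3=i, j−3=g, d−3=a, u−3=r, w−3=t → cigart; then reverse → tragic.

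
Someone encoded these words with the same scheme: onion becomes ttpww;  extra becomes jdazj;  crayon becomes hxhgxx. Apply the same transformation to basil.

ggzqu

In onion: o→t is +5, n→t is +6, i→p is +7, o→w is +8 — the shift increases by 1 each position. The shift increases by 1 at each position, starting from +5: 5, 6, 7, ….
Applying it to basil: b+5=g, a+6=g, s+7=z, i+8=q, l+9=u.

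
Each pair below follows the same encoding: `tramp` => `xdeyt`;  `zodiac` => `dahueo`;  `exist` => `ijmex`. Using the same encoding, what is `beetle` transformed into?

fqifpq

Shifts by position in tramp: pos 0: t→x (+4), pos 1: r→d (+12), pos 2: a→e (+4), pos 3: m→y (+12) — repeating every 2. It's a Vigenère-style cipher with numeric key [4,12]: position i shifts by key[i mod 2].
On beetle: b+4=f, e+12=q, e+4=i, t+12=f, l+4=p, e+12=q.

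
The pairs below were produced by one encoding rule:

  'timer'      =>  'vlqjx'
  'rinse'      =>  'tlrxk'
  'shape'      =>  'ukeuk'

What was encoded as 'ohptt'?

In timer: t→v is +2, i→l is +3, m→q is +4, e→j is +5 — the shift increases by 1 each position. Each letter shifts forward by (position + 2), i.e. 2, 3, 4, … — the shift grows by one for each successive letter.
Undoing it on ohptt: o−2=m, h−3=e, p−4=l, t−5=o, t−6=n.

melon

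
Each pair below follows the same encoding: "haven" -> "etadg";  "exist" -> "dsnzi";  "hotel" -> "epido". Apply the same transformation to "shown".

zepjg

Each letter's alphabet position (a=0..z=25) is mapped through 9·x+19 mod 26 — an affine cipher.
On shown: s(18)→9·18+19≡25=z; h(7)→9·7+19≡4=e; o(14)→9·14+19≡15=p; w(22)→9·22+19≡9=j; n(13)→9·13+19≡6=g (all mod 26).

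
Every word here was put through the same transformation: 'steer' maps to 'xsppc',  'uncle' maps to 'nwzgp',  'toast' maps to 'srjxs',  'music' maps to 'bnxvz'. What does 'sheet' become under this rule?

xapps

s(18)→x(23) and t(19)→s(18) fit y≡21x+9 (mod 26); the inverse of 21 mod 26 is 5. This is an affine cipher: with a=0,…,z=25, each position x becomes (21x+9) mod 26.
On sheet: s(18)→21·18+9≡23=x; h(7)→21·7+9≡0=a; e(4)→21·4+9≡15=p; e(4)→21·4+9≡15=p; t(19)→21·19+9≡18=s (all mod 26).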